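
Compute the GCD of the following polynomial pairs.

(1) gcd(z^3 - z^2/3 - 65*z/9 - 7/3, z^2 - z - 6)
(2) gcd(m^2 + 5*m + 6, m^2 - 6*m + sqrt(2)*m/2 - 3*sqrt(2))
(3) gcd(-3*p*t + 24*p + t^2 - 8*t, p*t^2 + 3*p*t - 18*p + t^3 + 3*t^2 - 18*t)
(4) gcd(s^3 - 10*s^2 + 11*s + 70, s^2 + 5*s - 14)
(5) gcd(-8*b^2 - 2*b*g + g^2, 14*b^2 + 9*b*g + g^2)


(1) = gcd((z - 3)*(z + 1/3)*(z + 7/3), (z - 3)*(z + 2)) = z - 3
(2) = 1
(3) = 1
(4) = 1
(5) = gcd((-4*b + g)*(2*b + g), (2*b + g)*(7*b + g)) = 2*b + g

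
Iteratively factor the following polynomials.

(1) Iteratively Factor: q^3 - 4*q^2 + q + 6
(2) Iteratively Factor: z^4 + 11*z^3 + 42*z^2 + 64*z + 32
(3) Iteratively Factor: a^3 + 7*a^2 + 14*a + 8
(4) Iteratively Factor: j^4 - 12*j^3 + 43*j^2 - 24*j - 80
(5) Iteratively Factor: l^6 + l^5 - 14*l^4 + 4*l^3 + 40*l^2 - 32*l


(1) = (q + 1)*(q^2 - 5*q + 6) = (q - 2)*(q + 1)*(q - 3)
(2) = (z + 4)*(z^3 + 7*z^2 + 14*z + 8) = (z + 1)*(z + 4)*(z^2 + 6*z + 8) = (z + 1)*(z + 2)*(z + 4)*(z + 4)
(3) = (a + 4)*(a^2 + 3*a + 2) = (a + 1)*(a + 4)*(a + 2)
(4) = (j + 1)*(j^3 - 13*j^2 + 56*j - 80) = (j - 5)*(j + 1)*(j^2 - 8*j + 16) = (j - 5)*(j - 4)*(j + 1)*(j - 4)
(5) = (l)*(l^5 + l^4 - 14*l^3 + 4*l^2 + 40*l - 32) = l*(l - 1)*(l^4 + 2*l^3 - 12*l^2 - 8*l + 32) = l*(l - 2)*(l - 1)*(l^3 + 4*l^2 - 4*l - 16) = l*(l - 2)*(l - 1)*(l + 4)*(l^2 - 4) = l*(l - 2)^2*(l - 1)*(l + 4)*(l + 2)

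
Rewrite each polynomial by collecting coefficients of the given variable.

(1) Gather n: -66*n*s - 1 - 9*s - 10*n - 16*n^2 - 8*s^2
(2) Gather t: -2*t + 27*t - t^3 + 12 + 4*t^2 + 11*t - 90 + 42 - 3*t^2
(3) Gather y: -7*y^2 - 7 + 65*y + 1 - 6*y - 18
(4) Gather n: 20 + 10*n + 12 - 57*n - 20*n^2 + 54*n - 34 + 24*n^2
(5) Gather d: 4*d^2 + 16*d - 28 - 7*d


(1) = -16*n^2 + n*(-66*s - 10) - 8*s^2 - 9*s - 1
(2) = -t^3 + t^2 + 36*t - 36
(3) = -7*y^2 + 59*y - 24
(4) = 4*n^2 + 7*n - 2
(5) = 4*d^2 + 9*d - 28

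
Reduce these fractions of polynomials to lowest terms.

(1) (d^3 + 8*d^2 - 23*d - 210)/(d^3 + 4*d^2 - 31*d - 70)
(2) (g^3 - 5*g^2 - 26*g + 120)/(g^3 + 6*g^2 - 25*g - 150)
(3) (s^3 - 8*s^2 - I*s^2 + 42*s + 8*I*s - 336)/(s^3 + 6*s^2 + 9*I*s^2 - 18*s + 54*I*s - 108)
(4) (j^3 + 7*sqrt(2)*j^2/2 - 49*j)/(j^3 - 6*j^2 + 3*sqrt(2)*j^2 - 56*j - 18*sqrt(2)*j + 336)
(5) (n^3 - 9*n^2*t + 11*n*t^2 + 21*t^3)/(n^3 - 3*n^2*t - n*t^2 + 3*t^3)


(1) = (d + 6)/(d + 2)
(2) = (g^2 - 10*g + 24)/(g^2 + g - 30)
(3) = (s^2 + s*(-8 - 7*I) + 56*I)/(s^2 + s*(6 + 3*I) + 18*I)
(4) = (2*j^2 - 7*sqrt(2)*j)/(2*j^2 + j*(-12 - 8*sqrt(2)) + 48*sqrt(2))
(5) = (-n + 7*t)/(-n + t)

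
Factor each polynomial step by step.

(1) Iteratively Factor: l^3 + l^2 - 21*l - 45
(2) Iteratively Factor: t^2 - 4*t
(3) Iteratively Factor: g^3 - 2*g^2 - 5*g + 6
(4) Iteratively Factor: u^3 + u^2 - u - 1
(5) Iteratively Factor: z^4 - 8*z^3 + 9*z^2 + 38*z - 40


(1) = (l - 5)*(l^2 + 6*l + 9) = (l - 5)*(l + 3)*(l + 3)
(2) = (t)*(t - 4)
(3) = (g + 2)*(g^2 - 4*g + 3) = (g - 3)*(g + 2)*(g - 1)
(4) = (u + 1)*(u^2 - 1) = (u + 1)^2*(u - 1)
(5) = (z - 1)*(z^3 - 7*z^2 + 2*z + 40) = (z - 5)*(z - 1)*(z^2 - 2*z - 8) = (z - 5)*(z - 4)*(z - 1)*(z + 2)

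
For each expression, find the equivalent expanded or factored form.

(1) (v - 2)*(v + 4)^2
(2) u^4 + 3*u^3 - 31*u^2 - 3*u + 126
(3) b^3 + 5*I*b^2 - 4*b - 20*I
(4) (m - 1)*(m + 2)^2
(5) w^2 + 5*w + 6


(1) = v^3 + 6*v^2 - 32
(2) = (u - 3)^2*(u + 2)*(u + 7)
(3) = (b - 2)*(b + 2)*(b + 5*I)
(4) = m^3 + 3*m^2 - 4
(5) = (w + 2)*(w + 3)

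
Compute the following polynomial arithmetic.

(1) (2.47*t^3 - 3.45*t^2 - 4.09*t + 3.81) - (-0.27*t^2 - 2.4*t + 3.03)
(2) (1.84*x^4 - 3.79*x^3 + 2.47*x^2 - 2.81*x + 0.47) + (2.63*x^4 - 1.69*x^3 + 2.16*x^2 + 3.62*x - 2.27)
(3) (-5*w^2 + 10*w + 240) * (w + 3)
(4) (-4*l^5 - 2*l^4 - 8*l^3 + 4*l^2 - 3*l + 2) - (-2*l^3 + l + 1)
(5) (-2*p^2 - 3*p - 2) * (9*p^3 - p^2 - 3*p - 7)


(1) = 2.47*t^3 - 3.18*t^2 - 1.69*t + 0.78
(2) = 4.47*x^4 - 5.48*x^3 + 4.63*x^2 + 0.81*x - 1.8
(3) = -5*w^3 - 5*w^2 + 270*w + 720
(4) = -4*l^5 - 2*l^4 - 6*l^3 + 4*l^2 - 4*l + 1
(5) = -18*p^5 - 25*p^4 - 9*p^3 + 25*p^2 + 27*p + 14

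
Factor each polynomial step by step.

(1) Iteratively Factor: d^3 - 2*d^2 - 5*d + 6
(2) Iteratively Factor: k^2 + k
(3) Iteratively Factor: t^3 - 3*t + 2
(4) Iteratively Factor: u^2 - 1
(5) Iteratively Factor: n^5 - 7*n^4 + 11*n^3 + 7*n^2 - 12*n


(1) = (d - 3)*(d^2 + d - 2) = (d - 3)*(d - 1)*(d + 2)
(2) = (k + 1)*(k)
(3) = (t - 1)*(t^2 + t - 2) = (t - 1)*(t + 2)*(t - 1)
(4) = (u + 1)*(u - 1)
(5) = (n)*(n^4 - 7*n^3 + 11*n^2 + 7*n - 12) = n*(n + 1)*(n^3 - 8*n^2 + 19*n - 12) = n*(n - 3)*(n + 1)*(n^2 - 5*n + 4) = n*(n - 3)*(n - 1)*(n + 1)*(n - 4)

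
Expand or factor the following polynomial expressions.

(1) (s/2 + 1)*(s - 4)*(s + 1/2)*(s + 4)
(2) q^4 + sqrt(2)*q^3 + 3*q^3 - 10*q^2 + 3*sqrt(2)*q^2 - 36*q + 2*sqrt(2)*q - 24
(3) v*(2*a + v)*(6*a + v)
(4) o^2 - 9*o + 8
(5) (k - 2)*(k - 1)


(1) = s^4/2 + 5*s^3/4 - 15*s^2/2 - 20*s - 8
(2) = (q + 1)*(q + 2)*(q - 2*sqrt(2))*(q + 3*sqrt(2))
(3) = 12*a^2*v + 8*a*v^2 + v^3
(4) = (o - 8)*(o - 1)
(5) = k^2 - 3*k + 2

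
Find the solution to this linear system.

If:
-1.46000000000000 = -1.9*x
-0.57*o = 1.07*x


Then:
o = -1.44
x = 0.77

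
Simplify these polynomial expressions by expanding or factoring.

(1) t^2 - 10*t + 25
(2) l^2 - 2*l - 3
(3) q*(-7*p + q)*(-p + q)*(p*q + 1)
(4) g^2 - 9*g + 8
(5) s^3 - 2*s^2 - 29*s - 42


(1) = (t - 5)^2
(2) = (l - 3)*(l + 1)
(3) = 7*p^3*q^2 - 8*p^2*q^3 + 7*p^2*q + p*q^4 - 8*p*q^2 + q^3
(4) = (g - 8)*(g - 1)
(5) = (s - 7)*(s + 2)*(s + 3)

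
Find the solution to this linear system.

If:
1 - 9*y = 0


Then:
y = 1/9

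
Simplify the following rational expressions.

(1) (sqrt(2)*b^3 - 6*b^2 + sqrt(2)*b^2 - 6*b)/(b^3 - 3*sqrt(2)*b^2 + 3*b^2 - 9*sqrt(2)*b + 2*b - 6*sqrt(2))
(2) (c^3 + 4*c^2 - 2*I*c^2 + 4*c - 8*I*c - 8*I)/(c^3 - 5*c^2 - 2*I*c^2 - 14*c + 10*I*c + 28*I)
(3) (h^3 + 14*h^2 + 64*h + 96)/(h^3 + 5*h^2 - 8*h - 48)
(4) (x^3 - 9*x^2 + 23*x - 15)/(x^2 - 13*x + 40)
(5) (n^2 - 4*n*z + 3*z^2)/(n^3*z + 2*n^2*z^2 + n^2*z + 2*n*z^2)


(1) = sqrt(2)*b/(b + 2)
(2) = (c + 2)/(c - 7)
(3) = (h + 6)/(h - 3)
(4) = (x^2 - 4*x + 3)/(x - 8)
(5) = (n^2 - 4*n*z + 3*z^2)/(n^3*z + 2*n^2*z^2 + n^2*z + 2*n*z^2)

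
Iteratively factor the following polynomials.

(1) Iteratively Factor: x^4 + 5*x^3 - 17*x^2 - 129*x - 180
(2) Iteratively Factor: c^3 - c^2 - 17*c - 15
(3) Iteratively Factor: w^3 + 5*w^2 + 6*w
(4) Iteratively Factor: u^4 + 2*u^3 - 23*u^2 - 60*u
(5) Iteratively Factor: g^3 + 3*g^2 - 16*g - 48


(1) = (x + 4)*(x^3 + x^2 - 21*x - 45) = (x + 3)*(x + 4)*(x^2 - 2*x - 15) = (x + 3)^2*(x + 4)*(x - 5)
(2) = (c + 3)*(c^2 - 4*c - 5) = (c - 5)*(c + 3)*(c + 1)
(3) = (w + 2)*(w^2 + 3*w) = (w + 2)*(w + 3)*(w)
(4) = (u)*(u^3 + 2*u^2 - 23*u - 60) = u*(u + 3)*(u^2 - u - 20) = u*(u + 3)*(u + 4)*(u - 5)
(5) = (g + 4)*(g^2 - g - 12) = (g + 3)*(g + 4)*(g - 4)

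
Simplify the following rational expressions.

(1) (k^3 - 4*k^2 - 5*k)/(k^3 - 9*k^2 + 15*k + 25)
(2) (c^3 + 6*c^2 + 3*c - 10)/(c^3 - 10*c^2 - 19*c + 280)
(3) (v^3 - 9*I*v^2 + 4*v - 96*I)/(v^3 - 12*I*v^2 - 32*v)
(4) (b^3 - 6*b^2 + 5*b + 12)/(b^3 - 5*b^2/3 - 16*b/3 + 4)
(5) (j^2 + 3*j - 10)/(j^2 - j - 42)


(1) = k/(k - 5)
(2) = (c^2 + c - 2)/(c^2 - 15*c + 56)
(3) = (v + 3*I)/v
(4) = (3*b^2 - 9*b - 12)/(3*b^2 + 4*b - 4)
(5) = (j^2 + 3*j - 10)/(j^2 - j - 42)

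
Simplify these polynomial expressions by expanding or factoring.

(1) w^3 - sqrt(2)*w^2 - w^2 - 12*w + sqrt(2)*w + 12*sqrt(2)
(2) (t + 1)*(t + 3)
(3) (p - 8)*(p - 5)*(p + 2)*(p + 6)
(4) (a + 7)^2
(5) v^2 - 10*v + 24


(1) = (w - 4)*(w + 3)*(w - sqrt(2))
(2) = t^2 + 4*t + 3
(3) = p^4 - 5*p^3 - 52*p^2 + 164*p + 480
(4) = a^2 + 14*a + 49
(5) = (v - 6)*(v - 4)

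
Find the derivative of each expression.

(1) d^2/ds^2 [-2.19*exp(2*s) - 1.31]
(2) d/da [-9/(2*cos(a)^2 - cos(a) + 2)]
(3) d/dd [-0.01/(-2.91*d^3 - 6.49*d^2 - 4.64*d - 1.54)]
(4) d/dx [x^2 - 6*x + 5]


(1) = -8.76*exp(2*s)
(2) = 9*(1 - 4*cos(a))*sin(a)/(-cos(a) + cos(2*a) + 3)^2
(3) = (-0.0873*d^2 - 0.1298*d - 0.0464)/(2.91*d^3 + 6.49*d^2 + 4.64*d + 1.54)^2
(4) = 2*x - 6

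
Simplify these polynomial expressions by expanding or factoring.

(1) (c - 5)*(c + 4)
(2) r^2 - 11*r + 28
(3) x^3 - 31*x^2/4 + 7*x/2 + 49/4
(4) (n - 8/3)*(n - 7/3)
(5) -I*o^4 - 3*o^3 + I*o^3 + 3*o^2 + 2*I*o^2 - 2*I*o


(1) = c^2 - c - 20
(2) = (r - 7)*(r - 4)
(3) = (x - 7)*(x - 7/4)*(x + 1)
(4) = n^2 - 5*n + 56/9
(5) = o*(o - 2*I)*(o - I)*(-I*o + I)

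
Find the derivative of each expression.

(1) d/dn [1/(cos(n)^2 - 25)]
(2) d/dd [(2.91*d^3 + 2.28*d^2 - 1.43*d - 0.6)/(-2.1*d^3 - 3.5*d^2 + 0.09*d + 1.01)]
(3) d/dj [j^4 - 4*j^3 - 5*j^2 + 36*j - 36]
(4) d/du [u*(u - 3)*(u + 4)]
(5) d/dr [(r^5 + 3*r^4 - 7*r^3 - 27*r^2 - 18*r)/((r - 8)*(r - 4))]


(1) = 2*sin(n)*cos(n)/(cos(n)^2 - 25)^2
(2) = (-5.397*d^4 - 5.4822*d^3 + 0.2375*d^2 + 0.4056*d - 1.3903)/(4.41*d^6 + 14.7*d^5 + 11.872*d^4 - 4.872*d^3 - 7.0619*d^2 + 0.1818*d + 1.0201)
(3) = 4*j^3 - 12*j^2 - 10*j + 36
(4) = 3*u^2 + 2*u - 12
(5) = 3*(r^6 - 14*r^5 + 15*r^4 + 184*r^3 - 110*r^2 - 576*r - 192)/(r^4 - 24*r^3 + 208*r^2 - 768*r + 1024)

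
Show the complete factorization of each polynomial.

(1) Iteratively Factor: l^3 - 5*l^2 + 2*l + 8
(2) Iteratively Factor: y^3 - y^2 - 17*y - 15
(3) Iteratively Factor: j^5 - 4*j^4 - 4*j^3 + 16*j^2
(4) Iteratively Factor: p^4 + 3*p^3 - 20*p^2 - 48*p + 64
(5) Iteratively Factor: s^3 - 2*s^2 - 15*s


(1) = (l - 2)*(l^2 - 3*l - 4) = (l - 2)*(l + 1)*(l - 4)
(2) = (y + 3)*(y^2 - 4*y - 5) = (y - 5)*(y + 3)*(y + 1)
(3) = (j)*(j^4 - 4*j^3 - 4*j^2 + 16*j) = j*(j + 2)*(j^3 - 6*j^2 + 8*j) = j*(j - 4)*(j + 2)*(j^2 - 2*j) = j^2*(j - 4)*(j + 2)*(j - 2)
(4) = (p - 4)*(p^3 + 7*p^2 + 8*p - 16) = (p - 4)*(p + 4)*(p^2 + 3*p - 4) = (p - 4)*(p - 1)*(p + 4)*(p + 4)
(5) = (s - 5)*(s^2 + 3*s) = (s - 5)*(s + 3)*(s)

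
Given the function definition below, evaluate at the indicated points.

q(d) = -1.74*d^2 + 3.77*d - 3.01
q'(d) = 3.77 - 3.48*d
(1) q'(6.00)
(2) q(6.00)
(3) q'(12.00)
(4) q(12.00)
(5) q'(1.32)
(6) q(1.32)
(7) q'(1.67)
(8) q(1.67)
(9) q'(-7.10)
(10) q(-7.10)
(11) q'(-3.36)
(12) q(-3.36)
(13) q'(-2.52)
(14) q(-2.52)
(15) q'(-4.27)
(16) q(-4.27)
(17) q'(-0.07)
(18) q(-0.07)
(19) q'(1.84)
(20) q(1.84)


(1) = -17.11
(2) = -43.03
(3) = -37.99
(4) = -208.33
(5) = -0.82
(6) = -1.07
(7) = -2.04
(8) = -1.57
(9) = 28.48
(10) = -117.49
(11) = 15.46
(12) = -35.32
(13) = 12.54
(14) = -23.56
(15) = 18.63
(16) = -50.83
(17) = 4.01
(18) = -3.28
(19) = -2.63
(20) = -1.96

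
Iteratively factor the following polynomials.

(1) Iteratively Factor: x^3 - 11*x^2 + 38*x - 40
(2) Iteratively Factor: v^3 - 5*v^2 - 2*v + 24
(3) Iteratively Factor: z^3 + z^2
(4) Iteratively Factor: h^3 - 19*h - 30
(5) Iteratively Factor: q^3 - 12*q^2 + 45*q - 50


(1) = (x - 4)*(x^2 - 7*x + 10) = (x - 4)*(x - 2)*(x - 5)
(2) = (v - 4)*(v^2 - v - 6) = (v - 4)*(v + 2)*(v - 3)
(3) = (z)*(z^2 + z) = z*(z + 1)*(z)
(4) = (h - 5)*(h^2 + 5*h + 6) = (h - 5)*(h + 2)*(h + 3)
(5) = (q - 5)*(q^2 - 7*q + 10) = (q - 5)*(q - 2)*(q - 5)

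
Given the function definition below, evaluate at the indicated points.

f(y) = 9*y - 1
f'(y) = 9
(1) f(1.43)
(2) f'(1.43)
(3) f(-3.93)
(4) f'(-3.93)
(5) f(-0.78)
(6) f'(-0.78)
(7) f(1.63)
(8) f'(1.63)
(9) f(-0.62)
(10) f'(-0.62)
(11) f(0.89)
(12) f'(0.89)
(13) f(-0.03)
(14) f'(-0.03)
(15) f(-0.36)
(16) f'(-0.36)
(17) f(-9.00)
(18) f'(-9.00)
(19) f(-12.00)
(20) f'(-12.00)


(1) = 11.87
(2) = 9.00
(3) = -36.37
(4) = 9.00
(5) = -8.02
(6) = 9.00
(7) = 13.67
(8) = 9.00
(9) = -6.58
(10) = 9.00
(11) = 7.01
(12) = 9.00
(13) = -1.27
(14) = 9.00
(15) = -4.24
(16) = 9.00
(17) = -82.00
(18) = 9.00
(19) = -109.00
(20) = 9.00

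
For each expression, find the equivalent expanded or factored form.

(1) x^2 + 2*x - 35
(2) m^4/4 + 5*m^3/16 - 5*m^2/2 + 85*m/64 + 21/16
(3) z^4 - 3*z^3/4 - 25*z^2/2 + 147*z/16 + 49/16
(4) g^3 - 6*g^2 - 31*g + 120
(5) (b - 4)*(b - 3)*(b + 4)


(1) = (x - 5)*(x + 7)
(2) = (m/4 + 1)*(m - 7/4)*(m - 3/2)*(m + 1/2)
(3) = (z - 7/2)*(z - 1)*(z + 1/4)*(z + 7/2)
(4) = (g - 8)*(g - 3)*(g + 5)
(5) = b^3 - 3*b^2 - 16*b + 48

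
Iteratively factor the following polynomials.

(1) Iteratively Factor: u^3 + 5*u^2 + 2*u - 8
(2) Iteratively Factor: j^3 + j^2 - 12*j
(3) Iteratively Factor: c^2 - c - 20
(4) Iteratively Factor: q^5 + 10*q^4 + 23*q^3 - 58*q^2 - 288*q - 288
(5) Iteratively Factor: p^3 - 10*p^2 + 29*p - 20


(1) = (u - 1)*(u^2 + 6*u + 8) = (u - 1)*(u + 4)*(u + 2)
(2) = (j + 4)*(j^2 - 3*j) = (j - 3)*(j + 4)*(j)
(3) = (c - 5)*(c + 4)
(4) = (q + 4)*(q^4 + 6*q^3 - q^2 - 54*q - 72) = (q + 2)*(q + 4)*(q^3 + 4*q^2 - 9*q - 36) = (q - 3)*(q + 2)*(q + 4)*(q^2 + 7*q + 12) = (q - 3)*(q + 2)*(q + 3)*(q + 4)*(q + 4)
(5) = (p - 1)*(p^2 - 9*p + 20) = (p - 4)*(p - 1)*(p - 5)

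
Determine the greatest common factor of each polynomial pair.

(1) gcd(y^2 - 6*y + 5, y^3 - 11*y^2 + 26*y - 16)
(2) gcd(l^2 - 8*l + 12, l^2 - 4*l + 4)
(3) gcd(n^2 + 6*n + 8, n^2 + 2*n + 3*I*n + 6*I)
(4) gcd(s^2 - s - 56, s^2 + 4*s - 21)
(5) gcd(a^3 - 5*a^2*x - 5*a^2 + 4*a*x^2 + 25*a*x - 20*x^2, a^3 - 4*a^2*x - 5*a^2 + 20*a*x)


(1) = y - 1
(2) = l - 2
(3) = gcd((n + 2)*(n + 4), (n + 2)*(n + 3*I)) = n + 2
(4) = gcd((s - 8)*(s + 7), (s - 3)*(s + 7)) = s + 7
(5) = -a^2 + 4*a*x + 5*a - 20*x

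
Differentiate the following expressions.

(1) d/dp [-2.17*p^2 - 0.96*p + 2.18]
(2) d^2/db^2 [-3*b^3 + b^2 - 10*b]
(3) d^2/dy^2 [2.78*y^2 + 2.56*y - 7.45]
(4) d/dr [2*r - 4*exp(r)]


(1) = -4.34*p - 0.96
(2) = 2 - 18*b
(3) = 5.56000000000000
(4) = 2 - 4*exp(r)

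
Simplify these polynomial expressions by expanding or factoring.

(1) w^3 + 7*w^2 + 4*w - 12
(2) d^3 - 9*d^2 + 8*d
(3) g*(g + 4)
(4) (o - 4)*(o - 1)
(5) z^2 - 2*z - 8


(1) = (w - 1)*(w + 2)*(w + 6)
(2) = d*(d - 8)*(d - 1)
(3) = g^2 + 4*g
(4) = o^2 - 5*o + 4
(5) = (z - 4)*(z + 2)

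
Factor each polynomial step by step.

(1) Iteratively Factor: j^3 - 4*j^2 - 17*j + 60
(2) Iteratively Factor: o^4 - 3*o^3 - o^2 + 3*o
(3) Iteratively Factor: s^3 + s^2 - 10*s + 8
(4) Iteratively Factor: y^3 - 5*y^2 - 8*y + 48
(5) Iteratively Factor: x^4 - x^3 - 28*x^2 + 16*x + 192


(1) = (j - 3)*(j^2 - j - 20) = (j - 3)*(j + 4)*(j - 5)
(2) = (o - 3)*(o^3 - o) = o*(o - 3)*(o^2 - 1) = o*(o - 3)*(o - 1)*(o + 1)
(3) = (s - 1)*(s^2 + 2*s - 8) = (s - 1)*(s + 4)*(s - 2)
(4) = (y - 4)*(y^2 - y - 12) = (y - 4)*(y + 3)*(y - 4)
(5) = (x + 3)*(x^3 - 4*x^2 - 16*x + 64) = (x - 4)*(x + 3)*(x^2 - 16) = (x - 4)*(x + 3)*(x + 4)*(x - 4)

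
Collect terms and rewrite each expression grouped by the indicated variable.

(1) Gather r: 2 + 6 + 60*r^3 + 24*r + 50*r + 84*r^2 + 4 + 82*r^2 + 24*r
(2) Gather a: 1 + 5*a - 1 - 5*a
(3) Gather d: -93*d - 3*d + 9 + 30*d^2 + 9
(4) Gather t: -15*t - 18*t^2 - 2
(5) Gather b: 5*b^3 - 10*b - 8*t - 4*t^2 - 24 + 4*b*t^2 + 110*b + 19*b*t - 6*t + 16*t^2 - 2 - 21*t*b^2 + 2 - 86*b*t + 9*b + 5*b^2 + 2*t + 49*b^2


(1) = 60*r^3 + 166*r^2 + 98*r + 12
(2) = 0
(3) = 30*d^2 - 96*d + 18
(4) = -18*t^2 - 15*t - 2
(5) = 5*b^3 + b^2*(54 - 21*t) + b*(4*t^2 - 67*t + 109) + 12*t^2 - 12*t - 24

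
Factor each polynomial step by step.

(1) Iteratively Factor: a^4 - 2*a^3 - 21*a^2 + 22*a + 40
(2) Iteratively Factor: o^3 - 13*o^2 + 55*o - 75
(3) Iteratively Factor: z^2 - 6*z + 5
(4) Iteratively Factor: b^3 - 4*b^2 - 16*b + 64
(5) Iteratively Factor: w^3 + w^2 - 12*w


(1) = (a + 1)*(a^3 - 3*a^2 - 18*a + 40) = (a - 5)*(a + 1)*(a^2 + 2*a - 8) = (a - 5)*(a - 2)*(a + 1)*(a + 4)
(2) = (o - 3)*(o^2 - 10*o + 25) = (o - 5)*(o - 3)*(o - 5)
(3) = (z - 5)*(z - 1)
(4) = (b - 4)*(b^2 - 16) = (b - 4)^2*(b + 4)
(5) = (w)*(w^2 + w - 12) = w*(w + 4)*(w - 3)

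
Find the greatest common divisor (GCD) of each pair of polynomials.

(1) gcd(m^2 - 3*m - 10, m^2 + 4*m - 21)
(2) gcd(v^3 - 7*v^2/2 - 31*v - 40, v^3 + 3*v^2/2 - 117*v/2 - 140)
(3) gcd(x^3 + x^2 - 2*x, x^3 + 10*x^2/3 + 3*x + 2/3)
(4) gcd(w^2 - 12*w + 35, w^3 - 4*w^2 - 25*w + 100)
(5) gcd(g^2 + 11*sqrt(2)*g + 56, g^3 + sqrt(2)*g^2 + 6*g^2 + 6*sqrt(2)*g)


(1) = gcd((m - 5)*(m + 2), (m - 3)*(m + 7)) = 1
(2) = v^2 - 11*v/2 - 20
(3) = gcd(x*(x - 1)*(x + 2), (x + 1/3)*(x + 1)*(x + 2)) = x + 2
(4) = gcd((w - 7)*(w - 5), (w - 5)*(w - 4)*(w + 5)) = w - 5
(5) = 1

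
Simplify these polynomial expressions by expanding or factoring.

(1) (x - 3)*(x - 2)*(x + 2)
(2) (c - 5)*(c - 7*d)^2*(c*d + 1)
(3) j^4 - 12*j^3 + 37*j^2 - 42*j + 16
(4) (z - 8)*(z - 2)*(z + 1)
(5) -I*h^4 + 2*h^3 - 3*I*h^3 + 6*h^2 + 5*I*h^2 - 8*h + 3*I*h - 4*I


(1) = x^3 - 3*x^2 - 4*x + 12
(2) = c^4*d - 14*c^3*d^2 - 5*c^3*d + c^3 + 49*c^2*d^3 + 70*c^2*d^2 - 14*c^2*d - 5*c^2 - 245*c*d^3 + 49*c*d^2 + 70*c*d - 245*d^2
(3) = (j - 8)*(j - 2)*(j - 1)^2
(4) = z^3 - 9*z^2 + 6*z + 16
(5) = (h - 1)*(h + 4)*(h + I)*(-I*h + 1)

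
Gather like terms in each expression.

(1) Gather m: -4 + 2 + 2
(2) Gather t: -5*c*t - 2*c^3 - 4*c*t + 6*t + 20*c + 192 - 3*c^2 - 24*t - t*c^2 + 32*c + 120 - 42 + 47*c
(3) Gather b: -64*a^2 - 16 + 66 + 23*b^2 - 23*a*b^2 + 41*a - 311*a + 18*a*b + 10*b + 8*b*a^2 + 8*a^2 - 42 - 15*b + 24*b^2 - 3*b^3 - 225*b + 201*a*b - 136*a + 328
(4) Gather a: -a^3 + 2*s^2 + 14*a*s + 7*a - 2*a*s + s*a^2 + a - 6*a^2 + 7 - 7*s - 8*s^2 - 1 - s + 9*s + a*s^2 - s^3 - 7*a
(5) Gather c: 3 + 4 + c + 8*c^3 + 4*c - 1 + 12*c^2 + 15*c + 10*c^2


(1) = 0
(2) = -2*c^3 - 3*c^2 + 99*c + t*(-c^2 - 9*c - 18) + 270
(3) = -56*a^2 - 406*a - 3*b^3 + b^2*(47 - 23*a) + b*(8*a^2 + 219*a - 230) + 336
(4) = -a^3 + a^2*(s - 6) + a*(s^2 + 12*s + 1) - s^3 - 6*s^2 + s + 6
(5) = 8*c^3 + 22*c^2 + 20*c + 6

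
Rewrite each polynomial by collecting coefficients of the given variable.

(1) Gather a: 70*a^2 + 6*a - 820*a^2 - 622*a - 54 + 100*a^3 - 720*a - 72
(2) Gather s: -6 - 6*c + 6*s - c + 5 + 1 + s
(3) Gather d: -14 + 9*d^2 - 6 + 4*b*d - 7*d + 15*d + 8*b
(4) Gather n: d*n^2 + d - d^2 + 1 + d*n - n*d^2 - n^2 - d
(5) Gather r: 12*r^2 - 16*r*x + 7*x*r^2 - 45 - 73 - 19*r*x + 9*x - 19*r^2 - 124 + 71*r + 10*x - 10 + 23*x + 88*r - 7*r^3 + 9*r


(1) = 100*a^3 - 750*a^2 - 1336*a - 126
(2) = -7*c + 7*s
(3) = 8*b + 9*d^2 + d*(4*b + 8) - 20
(4) = -d^2 + n^2*(d - 1) + n*(-d^2 + d) + 1
(5) = -7*r^3 + r^2*(7*x - 7) + r*(168 - 35*x) + 42*x - 252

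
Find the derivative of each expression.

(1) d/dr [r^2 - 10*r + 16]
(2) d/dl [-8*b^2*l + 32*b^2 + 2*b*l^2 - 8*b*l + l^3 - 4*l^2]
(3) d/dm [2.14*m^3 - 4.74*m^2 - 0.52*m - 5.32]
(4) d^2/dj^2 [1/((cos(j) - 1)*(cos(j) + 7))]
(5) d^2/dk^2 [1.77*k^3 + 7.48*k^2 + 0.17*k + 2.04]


(1) = 2*r - 10
(2) = -8*b^2 + 4*b*l - 8*b + 3*l^2 - 8*l
(3) = 6.42*m^2 - 9.48*m - 0.52
(4) = (-4*sin(j)^4 + 66*sin(j)^2 - 39*cos(j)/2 - 9*cos(3*j)/2 + 24)/((cos(j) - 1)^3*(cos(j) + 7)^3)
(5) = 10.62*k + 14.96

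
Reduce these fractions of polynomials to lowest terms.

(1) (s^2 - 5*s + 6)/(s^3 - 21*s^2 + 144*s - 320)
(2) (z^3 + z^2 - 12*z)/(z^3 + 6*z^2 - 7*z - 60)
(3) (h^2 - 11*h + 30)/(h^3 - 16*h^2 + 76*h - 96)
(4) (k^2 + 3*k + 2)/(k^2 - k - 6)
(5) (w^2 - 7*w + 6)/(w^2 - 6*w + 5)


(1) = (s^2 - 5*s + 6)/(s^3 - 21*s^2 + 144*s - 320)
(2) = z/(z + 5)
(3) = (h - 5)/(h^2 - 10*h + 16)
(4) = (k + 1)/(k - 3)
(5) = (w - 6)/(w - 5)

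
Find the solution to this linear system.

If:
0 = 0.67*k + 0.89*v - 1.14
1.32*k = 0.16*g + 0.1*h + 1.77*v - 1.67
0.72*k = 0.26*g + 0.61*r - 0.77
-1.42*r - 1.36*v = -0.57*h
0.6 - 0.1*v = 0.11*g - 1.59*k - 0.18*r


Then:
g = 10.89
h = -4.55
k = 0.71
r = -2.54
v = 0.75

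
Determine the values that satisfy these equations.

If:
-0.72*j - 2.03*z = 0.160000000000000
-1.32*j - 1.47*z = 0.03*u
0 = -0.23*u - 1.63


Then:
j = 0.41
u = -7.09
z = -0.22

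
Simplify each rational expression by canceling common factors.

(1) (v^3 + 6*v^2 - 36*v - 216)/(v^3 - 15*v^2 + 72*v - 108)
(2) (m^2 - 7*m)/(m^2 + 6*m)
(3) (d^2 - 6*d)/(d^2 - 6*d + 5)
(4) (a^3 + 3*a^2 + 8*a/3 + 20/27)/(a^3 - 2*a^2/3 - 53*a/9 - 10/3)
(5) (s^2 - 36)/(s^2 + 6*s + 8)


(1) = (v^2 + 12*v + 36)/(v^2 - 9*v + 18)
(2) = (m - 7)/(m + 6)
(3) = (d^2 - 6*d)/(d^2 - 6*d + 5)
(4) = (3*a + 2)/(3*a - 9)
(5) = (s^2 - 36)/(s^2 + 6*s + 8)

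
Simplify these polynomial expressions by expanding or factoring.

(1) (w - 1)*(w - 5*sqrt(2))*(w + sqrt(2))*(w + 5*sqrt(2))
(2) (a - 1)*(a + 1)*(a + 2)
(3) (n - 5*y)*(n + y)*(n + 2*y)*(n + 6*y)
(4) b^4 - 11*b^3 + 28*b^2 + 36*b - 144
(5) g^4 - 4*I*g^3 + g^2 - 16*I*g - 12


(1) = w^4 - w^3 + sqrt(2)*w^3 - 50*w^2 - sqrt(2)*w^2 - 50*sqrt(2)*w + 50*w + 50*sqrt(2)
(2) = a^3 + 2*a^2 - a - 2
(3) = n^4 + 4*n^3*y - 25*n^2*y^2 - 88*n*y^3 - 60*y^4
(4) = (b - 6)*(b - 4)*(b - 3)*(b + 2)
(5) = (g - 3*I)*(g - 2*I)*(g - I)*(g + 2*I)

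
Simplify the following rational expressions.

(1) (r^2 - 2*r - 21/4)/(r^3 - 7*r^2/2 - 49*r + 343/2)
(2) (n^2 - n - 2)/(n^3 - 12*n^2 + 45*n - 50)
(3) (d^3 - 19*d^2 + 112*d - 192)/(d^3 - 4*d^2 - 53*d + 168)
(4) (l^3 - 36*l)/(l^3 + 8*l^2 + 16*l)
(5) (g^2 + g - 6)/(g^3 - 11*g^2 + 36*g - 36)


(1) = (2*r + 3)/(2*r^2 - 98)
(2) = (n + 1)/(n^2 - 10*n + 25)
(3) = (d - 8)/(d + 7)
(4) = (l^2 - 36)/(l^2 + 8*l + 16)
(5) = (g + 3)/(g^2 - 9*g + 18)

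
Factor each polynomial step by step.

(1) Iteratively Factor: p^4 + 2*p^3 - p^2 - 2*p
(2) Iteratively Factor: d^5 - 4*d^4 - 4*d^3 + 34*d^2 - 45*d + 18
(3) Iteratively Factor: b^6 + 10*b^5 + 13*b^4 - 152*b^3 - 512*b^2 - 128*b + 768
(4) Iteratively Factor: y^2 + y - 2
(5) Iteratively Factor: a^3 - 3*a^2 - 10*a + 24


(1) = (p)*(p^3 + 2*p^2 - p - 2) = p*(p - 1)*(p^2 + 3*p + 2) = p*(p - 1)*(p + 2)*(p + 1)
(2) = (d - 2)*(d^4 - 2*d^3 - 8*d^2 + 18*d - 9) = (d - 3)*(d - 2)*(d^3 + d^2 - 5*d + 3) = (d - 3)*(d - 2)*(d - 1)*(d^2 + 2*d - 3) = (d - 3)*(d - 2)*(d - 1)*(d + 3)*(d - 1)
(3) = (b - 1)*(b^5 + 11*b^4 + 24*b^3 - 128*b^2 - 640*b - 768) = (b - 1)*(b + 4)*(b^4 + 7*b^3 - 4*b^2 - 112*b - 192) = (b - 4)*(b - 1)*(b + 4)*(b^3 + 11*b^2 + 40*b + 48) = (b - 4)*(b - 1)*(b + 4)^2*(b^2 + 7*b + 12) = (b - 4)*(b - 1)*(b + 3)*(b + 4)^2*(b + 4)
(4) = (y + 2)*(y - 1)
(5) = (a - 4)*(a^2 + a - 6) = (a - 4)*(a + 3)*(a - 2)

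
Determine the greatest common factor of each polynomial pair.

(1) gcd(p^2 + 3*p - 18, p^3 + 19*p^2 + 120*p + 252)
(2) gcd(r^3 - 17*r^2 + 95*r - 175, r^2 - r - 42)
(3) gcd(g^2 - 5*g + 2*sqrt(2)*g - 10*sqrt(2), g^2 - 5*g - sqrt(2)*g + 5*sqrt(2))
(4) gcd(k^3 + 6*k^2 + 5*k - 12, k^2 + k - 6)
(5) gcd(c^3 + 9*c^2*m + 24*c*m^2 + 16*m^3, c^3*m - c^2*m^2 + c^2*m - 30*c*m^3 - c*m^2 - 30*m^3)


(1) = p + 6
(2) = r - 7
(3) = g - 5
(4) = gcd((k - 1)*(k + 3)*(k + 4), (k - 2)*(k + 3)) = k + 3
(5) = gcd((c + m)*(c + 4*m)^2, (c - 6*m)*(c + 5*m)*(c*m + m)) = 1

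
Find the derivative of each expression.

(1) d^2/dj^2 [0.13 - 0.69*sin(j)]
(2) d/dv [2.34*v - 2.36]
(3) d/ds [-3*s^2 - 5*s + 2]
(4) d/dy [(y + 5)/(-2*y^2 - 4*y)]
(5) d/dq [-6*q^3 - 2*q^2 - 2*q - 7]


(1) = 0.69*sin(j)
(2) = 2.34000000000000
(3) = -6*s - 5
(4) = (y^2 + 10*y + 10)/(2*y^2*(y^2 + 4*y + 4))
(5) = -18*q^2 - 4*q - 2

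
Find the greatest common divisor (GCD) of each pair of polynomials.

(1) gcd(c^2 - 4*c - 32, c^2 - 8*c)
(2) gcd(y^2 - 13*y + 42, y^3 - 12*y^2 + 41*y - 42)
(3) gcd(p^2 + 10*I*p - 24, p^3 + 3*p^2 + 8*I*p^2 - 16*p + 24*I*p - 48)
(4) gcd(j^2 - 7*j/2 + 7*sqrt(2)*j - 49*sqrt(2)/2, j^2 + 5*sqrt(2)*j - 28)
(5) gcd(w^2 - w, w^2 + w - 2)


(1) = gcd((c - 8)*(c + 4), c*(c - 8)) = c - 8
(2) = gcd((y - 7)*(y - 6), (y - 7)*(y - 3)*(y - 2)) = y - 7
(3) = p + 4*I
(4) = j + 7*sqrt(2)
(5) = w - 1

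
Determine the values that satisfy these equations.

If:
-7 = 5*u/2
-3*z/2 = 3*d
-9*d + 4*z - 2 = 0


Then:
d = -2/17
u = -14/5
z = 4/17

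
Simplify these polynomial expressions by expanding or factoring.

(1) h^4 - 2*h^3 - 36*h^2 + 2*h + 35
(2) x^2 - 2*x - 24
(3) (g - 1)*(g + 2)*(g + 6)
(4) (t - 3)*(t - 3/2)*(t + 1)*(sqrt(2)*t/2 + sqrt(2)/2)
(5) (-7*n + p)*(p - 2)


(1) = (h - 7)*(h - 1)*(h + 1)*(h + 5)
(2) = (x - 6)*(x + 4)
(3) = g^3 + 7*g^2 + 4*g - 12
(4) = sqrt(2)*t^4/2 - 5*sqrt(2)*t^3/4 - 7*sqrt(2)*t^2/4 + 9*sqrt(2)*t/4 + 9*sqrt(2)/4
(5) = -7*n*p + 14*n + p^2 - 2*p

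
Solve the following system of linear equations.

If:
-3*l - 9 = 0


Then:
l = -3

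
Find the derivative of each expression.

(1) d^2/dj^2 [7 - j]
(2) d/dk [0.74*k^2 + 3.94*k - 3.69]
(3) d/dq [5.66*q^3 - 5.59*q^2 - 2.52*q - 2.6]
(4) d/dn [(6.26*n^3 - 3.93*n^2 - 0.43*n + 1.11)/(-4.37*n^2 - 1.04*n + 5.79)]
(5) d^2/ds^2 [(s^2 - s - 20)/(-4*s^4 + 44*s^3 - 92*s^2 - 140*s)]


(1) = 0
(2) = 1.48*k + 3.94
(3) = 16.98*q^2 - 11.18*q - 2.52
(4) = (-27.3562*n^4 - 13.0208*n^3 + 110.9443*n^2 - 35.808*n - 1.3353)/(19.0969*n^4 + 9.0896*n^3 - 49.523*n^2 - 12.0432*n + 33.5241)
(5) = (-3*s^5 - 6*s^4 + 149*s^3 - 348*s^2 - 504*s - 196)/(2*s^3*(s^6 - 18*s^5 + 87*s^4 + 36*s^3 - 609*s^2 - 882*s - 343))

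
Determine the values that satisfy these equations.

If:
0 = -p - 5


Then:
p = -5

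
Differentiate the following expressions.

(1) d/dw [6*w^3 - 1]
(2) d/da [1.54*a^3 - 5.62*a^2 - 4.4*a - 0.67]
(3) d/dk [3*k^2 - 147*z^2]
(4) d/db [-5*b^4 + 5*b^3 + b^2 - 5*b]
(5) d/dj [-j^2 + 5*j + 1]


(1) = 18*w^2
(2) = 4.62*a^2 - 11.24*a - 4.4
(3) = 6*k
(4) = -20*b^3 + 15*b^2 + 2*b - 5
(5) = 5 - 2*j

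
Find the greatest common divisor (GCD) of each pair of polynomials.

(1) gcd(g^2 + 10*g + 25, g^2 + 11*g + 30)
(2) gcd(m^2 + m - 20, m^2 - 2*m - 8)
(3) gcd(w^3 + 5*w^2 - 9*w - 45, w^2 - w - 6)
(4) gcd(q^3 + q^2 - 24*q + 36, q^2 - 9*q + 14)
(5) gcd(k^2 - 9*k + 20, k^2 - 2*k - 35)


(1) = g + 5
(2) = gcd((m - 4)*(m + 5), (m - 4)*(m + 2)) = m - 4
(3) = w - 3
(4) = gcd((q - 3)*(q - 2)*(q + 6), (q - 7)*(q - 2)) = q - 2
(5) = gcd((k - 5)*(k - 4), (k - 7)*(k + 5)) = 1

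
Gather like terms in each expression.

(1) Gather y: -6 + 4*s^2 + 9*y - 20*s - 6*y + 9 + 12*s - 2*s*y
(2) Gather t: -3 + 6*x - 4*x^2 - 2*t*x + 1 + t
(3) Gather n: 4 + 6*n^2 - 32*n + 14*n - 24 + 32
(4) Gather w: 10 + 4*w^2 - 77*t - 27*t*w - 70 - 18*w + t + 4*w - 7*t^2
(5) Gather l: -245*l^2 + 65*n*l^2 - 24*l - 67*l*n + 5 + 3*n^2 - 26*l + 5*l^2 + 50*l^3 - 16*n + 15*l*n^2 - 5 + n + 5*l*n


(1) = 4*s^2 - 8*s + y*(3 - 2*s) + 3
(2) = t*(1 - 2*x) - 4*x^2 + 6*x - 2
(3) = 6*n^2 - 18*n + 12
(4) = -7*t^2 - 76*t + 4*w^2 + w*(-27*t - 14) - 60
(5) = 50*l^3 + l^2*(65*n - 240) + l*(15*n^2 - 62*n - 50) + 3*n^2 - 15*n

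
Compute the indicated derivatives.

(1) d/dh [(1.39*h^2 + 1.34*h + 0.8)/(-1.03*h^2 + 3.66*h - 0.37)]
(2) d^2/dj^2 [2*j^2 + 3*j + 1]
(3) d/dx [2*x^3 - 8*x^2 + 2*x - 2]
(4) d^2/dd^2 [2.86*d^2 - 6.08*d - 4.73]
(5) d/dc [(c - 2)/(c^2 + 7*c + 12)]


(1) = (6.4676*h^2 + 0.6194*h - 3.4238)/(1.0609*h^4 - 7.5396*h^3 + 14.1578*h^2 - 2.7084*h + 0.1369)
(2) = 4
(3) = 6*x^2 - 16*x + 2
(4) = 5.72000000000000
(5) = (c^2 + 7*c - (c - 2)*(2*c + 7) + 12)/(c^2 + 7*c + 12)^2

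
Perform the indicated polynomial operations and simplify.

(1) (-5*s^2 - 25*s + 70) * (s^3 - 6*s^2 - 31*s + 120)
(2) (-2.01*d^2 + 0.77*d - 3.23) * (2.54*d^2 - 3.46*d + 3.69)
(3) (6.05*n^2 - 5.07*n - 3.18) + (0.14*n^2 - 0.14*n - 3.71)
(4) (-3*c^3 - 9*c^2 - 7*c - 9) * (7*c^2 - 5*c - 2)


(1) = -5*s^5 + 5*s^4 + 375*s^3 - 245*s^2 - 5170*s + 8400
(2) = -5.1054*d^4 + 8.9104*d^3 - 18.2853*d^2 + 14.0171*d - 11.9187
(3) = 6.19*n^2 - 5.21*n - 6.89
(4) = -21*c^5 - 48*c^4 + 2*c^3 - 10*c^2 + 59*c + 18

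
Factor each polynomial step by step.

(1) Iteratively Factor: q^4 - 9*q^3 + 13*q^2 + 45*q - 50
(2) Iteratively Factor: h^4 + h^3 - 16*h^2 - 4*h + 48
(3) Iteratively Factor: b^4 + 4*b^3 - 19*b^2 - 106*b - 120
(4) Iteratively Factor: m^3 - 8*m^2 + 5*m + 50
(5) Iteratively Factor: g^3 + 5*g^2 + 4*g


(1) = (q - 5)*(q^3 - 4*q^2 - 7*q + 10) = (q - 5)*(q - 1)*(q^2 - 3*q - 10) = (q - 5)^2*(q - 1)*(q + 2)
(2) = (h + 4)*(h^3 - 3*h^2 - 4*h + 12) = (h - 2)*(h + 4)*(h^2 - h - 6) = (h - 2)*(h + 2)*(h + 4)*(h - 3)
(3) = (b + 2)*(b^3 + 2*b^2 - 23*b - 60) = (b + 2)*(b + 4)*(b^2 - 2*b - 15) = (b - 5)*(b + 2)*(b + 4)*(b + 3)
(4) = (m - 5)*(m^2 - 3*m - 10) = (m - 5)*(m + 2)*(m - 5)
(5) = (g)*(g^2 + 5*g + 4) = g*(g + 4)*(g + 1)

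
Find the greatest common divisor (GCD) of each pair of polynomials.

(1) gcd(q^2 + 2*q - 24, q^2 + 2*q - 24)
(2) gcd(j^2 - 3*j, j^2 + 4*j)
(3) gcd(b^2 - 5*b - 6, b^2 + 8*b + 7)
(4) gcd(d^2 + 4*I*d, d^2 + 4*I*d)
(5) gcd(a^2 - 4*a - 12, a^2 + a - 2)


(1) = gcd((q - 4)*(q + 6), (q - 4)*(q + 6)) = q^2 + 2*q - 24
(2) = gcd(j*(j - 3), j*(j + 4)) = j
(3) = gcd((b - 6)*(b + 1), (b + 1)*(b + 7)) = b + 1
(4) = gcd(d*(d + 4*I), d*(d + 4*I)) = d^2 + 4*I*d
(5) = gcd((a - 6)*(a + 2), (a - 1)*(a + 2)) = a + 2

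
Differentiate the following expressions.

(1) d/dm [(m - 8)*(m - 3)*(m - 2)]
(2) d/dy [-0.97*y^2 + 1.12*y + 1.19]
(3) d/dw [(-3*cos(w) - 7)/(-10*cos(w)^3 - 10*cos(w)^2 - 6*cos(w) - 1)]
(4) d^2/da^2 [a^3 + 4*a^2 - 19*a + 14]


(1) = 3*m^2 - 26*m + 46
(2) = 1.12 - 1.94*y
(3) = 4*(60*cos(w)^3 + 240*cos(w)^2 + 140*cos(w) + 39)*sin(w)/(-20*sin(w)^2 + 27*cos(w) + 5*cos(3*w) + 22)^2
(4) = 6*a + 8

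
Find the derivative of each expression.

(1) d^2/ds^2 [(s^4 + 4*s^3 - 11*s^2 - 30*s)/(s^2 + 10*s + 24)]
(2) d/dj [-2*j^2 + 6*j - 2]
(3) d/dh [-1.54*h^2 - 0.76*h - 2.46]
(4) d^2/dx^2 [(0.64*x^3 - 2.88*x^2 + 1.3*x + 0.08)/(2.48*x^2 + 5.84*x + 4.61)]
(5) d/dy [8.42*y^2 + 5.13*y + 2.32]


(1) = 2*(s^6 + 30*s^5 + 372*s^4 + 2304*s^3 + 7128*s^2 + 9072*s + 864)/(s^6 + 30*s^5 + 372*s^4 + 2440*s^3 + 8928*s^2 + 17280*s + 13824)
(2) = 6 - 4*j
(3) = -3.08*h - 0.76
(4) = (128.435456*x^3 + 303.892992*x^2 - 0.61584*x - 188.782688)/(15.252992*x^6 + 107.755008*x^5 + 338.805696*x^4 + 599.782016*x^3 + 629.796072*x^2 + 372.336792*x + 97.972181)
(5) = 16.84*y + 5.13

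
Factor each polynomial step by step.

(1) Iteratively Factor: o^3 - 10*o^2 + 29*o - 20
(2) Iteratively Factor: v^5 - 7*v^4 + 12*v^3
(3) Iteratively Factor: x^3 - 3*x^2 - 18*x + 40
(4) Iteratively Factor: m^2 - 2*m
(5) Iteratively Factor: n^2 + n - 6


(1) = (o - 5)*(o^2 - 5*o + 4) = (o - 5)*(o - 4)*(o - 1)
(2) = (v)*(v^4 - 7*v^3 + 12*v^2) = v*(v - 4)*(v^3 - 3*v^2) = v*(v - 4)*(v - 3)*(v^2) = v^2*(v - 4)*(v - 3)*(v)
(3) = (x + 4)*(x^2 - 7*x + 10) = (x - 2)*(x + 4)*(x - 5)
(4) = (m - 2)*(m)
(5) = (n + 3)*(n - 2)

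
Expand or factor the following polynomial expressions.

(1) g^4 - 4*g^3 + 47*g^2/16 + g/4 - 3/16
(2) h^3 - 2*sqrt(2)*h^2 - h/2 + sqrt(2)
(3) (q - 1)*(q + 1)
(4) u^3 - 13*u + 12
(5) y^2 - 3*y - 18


(1) = (g - 3)*(g - 1)*(g - 1/4)*(g + 1/4)
(2) = (h - 2*sqrt(2))*(h - sqrt(2)/2)*(h + sqrt(2)/2)
(3) = q^2 - 1
(4) = (u - 3)*(u - 1)*(u + 4)
(5) = (y - 6)*(y + 3)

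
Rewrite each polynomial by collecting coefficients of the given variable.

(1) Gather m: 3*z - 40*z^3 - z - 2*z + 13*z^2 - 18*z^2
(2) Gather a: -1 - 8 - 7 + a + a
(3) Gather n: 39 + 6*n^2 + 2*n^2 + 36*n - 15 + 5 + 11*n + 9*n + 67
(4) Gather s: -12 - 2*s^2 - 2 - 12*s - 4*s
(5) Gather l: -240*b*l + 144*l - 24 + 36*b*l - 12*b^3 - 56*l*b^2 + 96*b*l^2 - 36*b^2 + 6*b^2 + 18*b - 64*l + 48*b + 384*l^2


(1) = -40*z^3 - 5*z^2
(2) = 2*a - 16
(3) = 8*n^2 + 56*n + 96
(4) = -2*s^2 - 16*s - 14
(5) = -12*b^3 - 30*b^2 + 66*b + l^2*(96*b + 384) + l*(-56*b^2 - 204*b + 80) - 24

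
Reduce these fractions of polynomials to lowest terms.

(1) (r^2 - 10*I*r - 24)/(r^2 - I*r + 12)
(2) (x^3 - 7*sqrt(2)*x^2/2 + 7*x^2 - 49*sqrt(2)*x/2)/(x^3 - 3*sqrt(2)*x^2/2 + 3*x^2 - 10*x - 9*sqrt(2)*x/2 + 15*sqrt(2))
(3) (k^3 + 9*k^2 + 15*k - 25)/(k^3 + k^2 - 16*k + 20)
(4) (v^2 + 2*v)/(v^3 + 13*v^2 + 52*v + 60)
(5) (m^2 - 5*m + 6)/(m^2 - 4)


(1) = (r - 6*I)/(r + 3*I)
(2) = (4*x^3 + x^2*(28 - 14*sqrt(2)) - 98*sqrt(2)*x)/(4*x^3 + x^2*(12 - 6*sqrt(2)) + x*(-40 - 18*sqrt(2)) + 60*sqrt(2))
(3) = (k^2 + 4*k - 5)/(k^2 - 4*k + 4)
(4) = v/(v^2 + 11*v + 30)
(5) = (m - 3)/(m + 2)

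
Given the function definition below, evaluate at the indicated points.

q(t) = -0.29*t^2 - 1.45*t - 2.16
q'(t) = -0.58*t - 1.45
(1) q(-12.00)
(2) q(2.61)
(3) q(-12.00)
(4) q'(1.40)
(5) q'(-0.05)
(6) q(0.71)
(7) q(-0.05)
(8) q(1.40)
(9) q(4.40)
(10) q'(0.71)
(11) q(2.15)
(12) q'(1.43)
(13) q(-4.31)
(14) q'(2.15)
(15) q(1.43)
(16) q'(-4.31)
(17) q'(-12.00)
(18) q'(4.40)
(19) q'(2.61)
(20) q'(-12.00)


(1) = -26.52
(2) = -7.92
(3) = -26.52
(4) = -2.26
(5) = -1.42
(6) = -3.34
(7) = -2.09
(8) = -4.76
(9) = -14.15
(10) = -1.86
(11) = -6.62
(12) = -2.28
(13) = -1.30
(14) = -2.70
(15) = -4.83
(16) = 1.05
(17) = 5.51
(18) = -4.00
(19) = -2.96
(20) = 5.51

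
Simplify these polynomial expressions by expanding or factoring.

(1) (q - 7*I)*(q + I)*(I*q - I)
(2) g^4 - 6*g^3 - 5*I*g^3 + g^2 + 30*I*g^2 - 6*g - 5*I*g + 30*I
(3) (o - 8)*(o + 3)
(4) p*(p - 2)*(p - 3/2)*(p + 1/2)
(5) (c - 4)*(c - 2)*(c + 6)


(1) = I*q^3 + 6*q^2 - I*q^2 - 6*q + 7*I*q - 7*I
(2) = (g - 6)*(g - 5*I)*(g - I)*(g + I)
(3) = o^2 - 5*o - 24
(4) = p^4 - 3*p^3 + 5*p^2/4 + 3*p/2
(5) = c^3 - 28*c + 48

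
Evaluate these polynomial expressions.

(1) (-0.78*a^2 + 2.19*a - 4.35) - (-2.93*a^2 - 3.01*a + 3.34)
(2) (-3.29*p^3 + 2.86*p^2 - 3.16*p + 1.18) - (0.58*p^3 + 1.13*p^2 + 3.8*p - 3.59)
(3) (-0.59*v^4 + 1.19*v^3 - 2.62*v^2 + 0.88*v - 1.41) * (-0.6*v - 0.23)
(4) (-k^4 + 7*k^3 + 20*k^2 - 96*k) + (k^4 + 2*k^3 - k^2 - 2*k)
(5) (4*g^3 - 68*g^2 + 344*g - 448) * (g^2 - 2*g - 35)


(1) = 2.15*a^2 + 5.2*a - 7.69
(2) = -3.87*p^3 + 1.73*p^2 - 6.96*p + 4.77
(3) = 0.354*v^5 - 0.5783*v^4 + 1.2983*v^3 + 0.0746*v^2 + 0.6436*v + 0.3243
(4) = 9*k^3 + 19*k^2 - 98*k
(5) = 4*g^5 - 76*g^4 + 340*g^3 + 1244*g^2 - 11144*g + 15680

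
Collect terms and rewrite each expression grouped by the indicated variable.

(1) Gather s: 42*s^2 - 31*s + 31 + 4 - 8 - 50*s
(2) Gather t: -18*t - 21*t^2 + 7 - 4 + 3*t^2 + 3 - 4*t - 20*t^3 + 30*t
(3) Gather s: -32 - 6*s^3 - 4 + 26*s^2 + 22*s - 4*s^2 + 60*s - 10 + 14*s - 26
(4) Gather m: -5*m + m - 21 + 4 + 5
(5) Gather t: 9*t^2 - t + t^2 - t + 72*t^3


(1) = 42*s^2 - 81*s + 27
(2) = -20*t^3 - 18*t^2 + 8*t + 6
(3) = -6*s^3 + 22*s^2 + 96*s - 72
(4) = -4*m - 12
(5) = 72*t^3 + 10*t^2 - 2*t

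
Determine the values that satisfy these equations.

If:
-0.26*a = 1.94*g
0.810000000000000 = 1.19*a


Then:
a = 0.68
g = -0.09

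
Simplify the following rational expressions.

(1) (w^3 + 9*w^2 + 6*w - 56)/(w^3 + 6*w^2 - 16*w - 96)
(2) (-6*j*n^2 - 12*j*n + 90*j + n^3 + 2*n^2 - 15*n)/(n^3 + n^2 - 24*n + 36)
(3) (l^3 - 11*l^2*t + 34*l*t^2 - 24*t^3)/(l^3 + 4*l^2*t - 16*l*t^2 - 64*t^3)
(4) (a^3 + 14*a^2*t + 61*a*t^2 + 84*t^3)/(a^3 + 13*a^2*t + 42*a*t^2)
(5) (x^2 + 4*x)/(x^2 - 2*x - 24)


(1) = (w^2 + 5*w - 14)/(w^2 + 2*w - 24)
(2) = (-6*j*n - 30*j + n^2 + 5*n)/(n^2 + 4*n - 12)
(3) = (l^2 - 7*l*t + 6*t^2)/(l^2 + 8*l*t + 16*t^2)
(4) = (a^2 + 7*a*t + 12*t^2)/(a^2 + 6*a*t)
(5) = x/(x - 6)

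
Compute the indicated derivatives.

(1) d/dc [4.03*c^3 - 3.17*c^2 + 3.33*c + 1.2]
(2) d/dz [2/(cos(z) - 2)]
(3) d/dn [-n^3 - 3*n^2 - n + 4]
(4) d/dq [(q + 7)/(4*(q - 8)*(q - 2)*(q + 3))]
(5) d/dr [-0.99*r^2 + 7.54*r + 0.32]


(1) = 12.09*c^2 - 6.34*c + 3.33
(2) = 2*sin(z)/(cos(z) - 2)^2
(3) = -3*n^2 - 6*n - 1
(4) = (-q^3 - 7*q^2 + 49*q + 73)/(2*(q^6 - 14*q^5 + 21*q^4 + 292*q^3 - 476*q^2 - 1344*q + 2304))
(5) = 7.54 - 1.98*r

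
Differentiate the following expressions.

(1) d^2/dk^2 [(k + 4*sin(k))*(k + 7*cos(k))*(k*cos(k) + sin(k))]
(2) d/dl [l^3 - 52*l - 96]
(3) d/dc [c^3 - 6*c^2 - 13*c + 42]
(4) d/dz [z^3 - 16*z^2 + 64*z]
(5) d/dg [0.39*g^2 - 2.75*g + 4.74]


(1) = -k^3*cos(k) - 7*k^2*sin(k) - 8*k^2*sin(2*k) - 14*k^2*cos(2*k) - 7*k*sin(k) - 42*k*sin(2*k) - 63*k*sin(3*k) + 10*k*cos(k) + 24*k*cos(2*k) + 2*sin(k) + 12*sin(2*k) + 7*cos(k) + 21*cos(2*k) + 105*cos(3*k) + 7
(2) = 3*l^2 - 52
(3) = 3*c^2 - 12*c - 13
(4) = 3*z^2 - 32*z + 64
(5) = 0.78*g - 2.75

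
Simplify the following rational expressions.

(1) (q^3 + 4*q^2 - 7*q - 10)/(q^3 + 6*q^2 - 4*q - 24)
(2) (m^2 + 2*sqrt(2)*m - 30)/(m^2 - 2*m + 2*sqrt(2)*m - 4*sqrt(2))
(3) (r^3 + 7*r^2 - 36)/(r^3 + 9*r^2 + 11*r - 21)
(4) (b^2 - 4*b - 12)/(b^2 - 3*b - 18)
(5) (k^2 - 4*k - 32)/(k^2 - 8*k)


(1) = (q^2 + 6*q + 5)/(q^2 + 8*q + 12)
(2) = (m^2 + 2*sqrt(2)*m - 30)/(m^2 + m*(-2 + 2*sqrt(2)) - 4*sqrt(2))
(3) = (r^2 + 4*r - 12)/(r^2 + 6*r - 7)
(4) = (b + 2)/(b + 3)
(5) = (k + 4)/k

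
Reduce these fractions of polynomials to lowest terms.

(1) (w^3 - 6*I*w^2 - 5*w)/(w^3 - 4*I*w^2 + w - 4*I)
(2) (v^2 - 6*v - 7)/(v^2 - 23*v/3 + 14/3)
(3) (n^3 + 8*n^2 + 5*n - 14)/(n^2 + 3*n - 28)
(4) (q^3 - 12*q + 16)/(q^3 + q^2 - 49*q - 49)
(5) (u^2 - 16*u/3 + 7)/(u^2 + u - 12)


(1) = (w^2 - 5*I*w)/(w^2 - 3*I*w + 4)
(2) = (3*v + 3)/(3*v - 2)
(3) = (n^2 + n - 2)/(n - 4)
(4) = (q^3 - 12*q + 16)/(q^3 + q^2 - 49*q - 49)
(5) = (3*u - 7)/(3*u + 12)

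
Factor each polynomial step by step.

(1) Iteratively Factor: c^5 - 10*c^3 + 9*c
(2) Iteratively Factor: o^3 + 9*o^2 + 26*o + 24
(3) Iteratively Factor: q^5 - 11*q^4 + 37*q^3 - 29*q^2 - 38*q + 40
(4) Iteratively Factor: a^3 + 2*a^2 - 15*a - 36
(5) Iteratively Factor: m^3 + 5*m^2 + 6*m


(1) = (c + 1)*(c^4 - c^3 - 9*c^2 + 9*c) = (c + 1)*(c + 3)*(c^3 - 4*c^2 + 3*c) = (c - 1)*(c + 1)*(c + 3)*(c^2 - 3*c) = (c - 3)*(c - 1)*(c + 1)*(c + 3)*(c)
(2) = (o + 2)*(o^2 + 7*o + 12) = (o + 2)*(o + 3)*(o + 4)
(3) = (q - 5)*(q^4 - 6*q^3 + 7*q^2 + 6*q - 8) = (q - 5)*(q - 1)*(q^3 - 5*q^2 + 2*q + 8) = (q - 5)*(q - 1)*(q + 1)*(q^2 - 6*q + 8) = (q - 5)*(q - 4)*(q - 1)*(q + 1)*(q - 2)
(4) = (a - 4)*(a^2 + 6*a + 9) = (a - 4)*(a + 3)*(a + 3)
(5) = (m + 2)*(m^2 + 3*m) = m*(m + 2)*(m + 3)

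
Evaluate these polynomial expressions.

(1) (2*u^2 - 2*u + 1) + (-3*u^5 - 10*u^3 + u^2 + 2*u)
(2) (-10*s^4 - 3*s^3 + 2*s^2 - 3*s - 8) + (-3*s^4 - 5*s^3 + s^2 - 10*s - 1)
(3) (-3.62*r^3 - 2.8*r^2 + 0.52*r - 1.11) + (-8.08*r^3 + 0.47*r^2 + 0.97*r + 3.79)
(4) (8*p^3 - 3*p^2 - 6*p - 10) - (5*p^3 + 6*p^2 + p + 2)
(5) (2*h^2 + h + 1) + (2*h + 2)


(1) = -3*u^5 - 10*u^3 + 3*u^2 + 1
(2) = -13*s^4 - 8*s^3 + 3*s^2 - 13*s - 9
(3) = -11.7*r^3 - 2.33*r^2 + 1.49*r + 2.68
(4) = 3*p^3 - 9*p^2 - 7*p - 12
(5) = 2*h^2 + 3*h + 3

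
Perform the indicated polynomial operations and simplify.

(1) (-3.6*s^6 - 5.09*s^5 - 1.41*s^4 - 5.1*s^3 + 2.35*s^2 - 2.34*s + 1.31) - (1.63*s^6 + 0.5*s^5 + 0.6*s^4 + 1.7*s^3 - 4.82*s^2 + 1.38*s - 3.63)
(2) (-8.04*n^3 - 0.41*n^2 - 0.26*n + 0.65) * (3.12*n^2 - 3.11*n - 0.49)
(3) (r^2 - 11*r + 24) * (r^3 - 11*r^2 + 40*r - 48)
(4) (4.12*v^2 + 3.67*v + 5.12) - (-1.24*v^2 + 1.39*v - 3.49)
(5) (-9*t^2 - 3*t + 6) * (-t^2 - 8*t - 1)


(1) = -5.23*s^6 - 5.59*s^5 - 2.01*s^4 - 6.8*s^3 + 7.17*s^2 - 3.72*s + 4.94
(2) = -25.0848*n^5 + 23.7252*n^4 + 4.4035*n^3 + 3.0375*n^2 - 1.8941*n - 0.3185
(3) = r^5 - 22*r^4 + 185*r^3 - 752*r^2 + 1488*r - 1152
(4) = 5.36*v^2 + 2.28*v + 8.61
(5) = 9*t^4 + 75*t^3 + 27*t^2 - 45*t - 6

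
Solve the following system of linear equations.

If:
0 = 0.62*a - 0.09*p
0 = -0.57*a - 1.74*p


Then:
a = 0.00
p = 0.00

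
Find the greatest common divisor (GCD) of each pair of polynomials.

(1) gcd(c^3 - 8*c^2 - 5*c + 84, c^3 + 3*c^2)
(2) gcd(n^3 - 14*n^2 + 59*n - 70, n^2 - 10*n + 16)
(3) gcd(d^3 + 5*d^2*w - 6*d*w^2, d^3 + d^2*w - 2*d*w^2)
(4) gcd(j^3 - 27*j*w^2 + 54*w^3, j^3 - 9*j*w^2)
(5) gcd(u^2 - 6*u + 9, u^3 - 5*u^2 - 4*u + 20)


(1) = c + 3
(2) = gcd((n - 7)*(n - 5)*(n - 2), (n - 8)*(n - 2)) = n - 2
(3) = gcd(d*(d - w)*(d + 6*w), d*(d - w)*(d + 2*w)) = -d^2 + d*w
(4) = -j + 3*w
(5) = 1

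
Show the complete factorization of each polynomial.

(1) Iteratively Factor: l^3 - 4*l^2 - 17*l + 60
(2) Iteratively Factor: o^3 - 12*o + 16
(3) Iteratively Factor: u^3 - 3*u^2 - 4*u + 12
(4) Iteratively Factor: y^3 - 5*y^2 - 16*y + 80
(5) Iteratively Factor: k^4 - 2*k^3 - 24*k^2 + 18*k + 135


(1) = (l + 4)*(l^2 - 8*l + 15) = (l - 5)*(l + 4)*(l - 3)
(2) = (o - 2)*(o^2 + 2*o - 8) = (o - 2)*(o + 4)*(o - 2)
(3) = (u - 2)*(u^2 - u - 6) = (u - 3)*(u - 2)*(u + 2)
(4) = (y + 4)*(y^2 - 9*y + 20) = (y - 5)*(y + 4)*(y - 4)
(5) = (k + 3)*(k^3 - 5*k^2 - 9*k + 45) = (k - 5)*(k + 3)*(k^2 - 9) = (k - 5)*(k - 3)*(k + 3)*(k + 3)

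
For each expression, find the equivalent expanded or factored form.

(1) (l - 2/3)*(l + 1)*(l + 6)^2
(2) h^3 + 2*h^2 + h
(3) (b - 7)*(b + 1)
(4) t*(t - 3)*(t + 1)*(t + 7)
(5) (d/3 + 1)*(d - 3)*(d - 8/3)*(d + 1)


(1) = l^4 + 37*l^3/3 + 118*l^2/3 + 4*l - 24
(2) = h*(h + 1)^2
(3) = b^2 - 6*b - 7
(4) = t^4 + 5*t^3 - 17*t^2 - 21*t
(5) = d^4/3 - 5*d^3/9 - 35*d^2/9 + 5*d + 8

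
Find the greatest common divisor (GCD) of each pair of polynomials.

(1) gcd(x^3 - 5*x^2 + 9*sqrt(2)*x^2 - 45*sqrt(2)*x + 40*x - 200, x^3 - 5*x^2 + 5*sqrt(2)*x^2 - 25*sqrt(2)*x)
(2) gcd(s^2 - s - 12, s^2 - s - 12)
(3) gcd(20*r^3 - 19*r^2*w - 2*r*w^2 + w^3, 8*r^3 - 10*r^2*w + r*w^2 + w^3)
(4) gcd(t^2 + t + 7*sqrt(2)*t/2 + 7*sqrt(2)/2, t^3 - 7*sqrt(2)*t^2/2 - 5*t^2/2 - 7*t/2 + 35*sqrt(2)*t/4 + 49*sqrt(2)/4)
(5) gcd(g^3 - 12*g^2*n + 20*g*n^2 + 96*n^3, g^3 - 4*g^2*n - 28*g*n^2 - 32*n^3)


(1) = gcd((x - 5)*(x + 4*sqrt(2))*(x + 5*sqrt(2)), x*(x - 5)*(x + 5*sqrt(2))) = x^2 + x*(-5 + 5*sqrt(2)) - 25*sqrt(2)
(2) = s^2 - s - 12
(3) = gcd((-5*r + w)*(-r + w)*(4*r + w), (-2*r + w)*(-r + w)*(4*r + w)) = 4*r^2 - 3*r*w - w^2
(4) = gcd((t + 1)*(t + 7*sqrt(2)/2), (t - 7/2)*(t + 1)*(t - 7*sqrt(2)/2)) = t + 1
(5) = gcd((g - 8*n)*(g - 6*n)*(g + 2*n), (g - 8*n)*(g + 2*n)^2) = g^2 - 6*g*n - 16*n^2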